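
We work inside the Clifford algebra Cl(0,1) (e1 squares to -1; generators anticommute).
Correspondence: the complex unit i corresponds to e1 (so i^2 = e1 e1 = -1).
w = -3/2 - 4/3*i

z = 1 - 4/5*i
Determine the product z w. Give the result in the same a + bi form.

In blades: z = 1 - 4/5*e1, w = -3/2 - 4/3*e1.
Distribute z over w term by term (generator squares from the signature, products reordered to ascending indices): (1)*w = -3/2 - 4/3*e1; (-4/5*e1)*w = -16/15 + 6/5*e1.
Sum: -77/30 - 2/15*e1; translating back through the correspondence:
Answer: -77/30 - 2/15*i


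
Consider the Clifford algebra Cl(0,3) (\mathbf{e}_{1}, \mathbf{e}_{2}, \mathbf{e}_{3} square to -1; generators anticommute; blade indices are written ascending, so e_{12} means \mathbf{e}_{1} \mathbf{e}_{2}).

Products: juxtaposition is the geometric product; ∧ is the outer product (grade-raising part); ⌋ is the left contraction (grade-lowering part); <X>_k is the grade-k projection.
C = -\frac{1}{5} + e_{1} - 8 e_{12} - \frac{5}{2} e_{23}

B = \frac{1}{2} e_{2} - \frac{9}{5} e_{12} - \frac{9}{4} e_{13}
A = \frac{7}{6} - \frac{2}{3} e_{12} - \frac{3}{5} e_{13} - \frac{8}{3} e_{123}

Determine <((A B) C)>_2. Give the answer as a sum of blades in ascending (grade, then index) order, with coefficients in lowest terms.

step 1: -\frac{51}{20} + \frac{1}{3} e_{1} + \frac{79}{12} e_{2} - \frac{24}{5} e_{3} - \frac{21}{10} e_{12} - \frac{95}{24} e_{13} + \frac{21}{50} e_{23} + \frac{3}{10} e_{123}
step 2: -\frac{1168}{75} - \frac{818}{15} e_{1} + \frac{45}{4} e_{2} + \frac{793}{50} e_{3} + \frac{9653}{400} e_{12} - \frac{1811}{600} e_{13} - \frac{77027}{3000} e_{23} + \frac{5689}{150} e_{123}
step 3: \frac{9653}{400} e_{12} - \frac{1811}{600} e_{13} - \frac{77027}{3000} e_{23}
Answer: \frac{9653}{400} e_{12} - \frac{1811}{600} e_{13} - \frac{77027}{3000} e_{23}


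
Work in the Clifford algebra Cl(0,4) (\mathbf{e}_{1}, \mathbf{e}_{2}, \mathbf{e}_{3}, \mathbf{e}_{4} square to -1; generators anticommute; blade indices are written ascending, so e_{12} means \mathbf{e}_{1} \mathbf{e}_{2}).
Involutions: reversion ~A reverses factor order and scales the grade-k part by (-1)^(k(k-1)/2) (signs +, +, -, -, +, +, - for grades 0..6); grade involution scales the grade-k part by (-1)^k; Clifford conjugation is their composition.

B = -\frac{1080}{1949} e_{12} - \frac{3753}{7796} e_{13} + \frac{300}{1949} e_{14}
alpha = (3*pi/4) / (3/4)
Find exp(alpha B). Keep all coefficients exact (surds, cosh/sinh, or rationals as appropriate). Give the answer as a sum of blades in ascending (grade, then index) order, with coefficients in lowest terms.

B^2 term by term: the squares give (-\frac{1080}{1949})^2*(e_{12})^2 + (-\frac{3753}{7796})^2*(e_{13})^2 + (\frac{300}{1949})^2*(e_{14})^2 = \frac{1166400}{3798601}*(-1) + \frac{14085009}{60777616}*(-1) + \frac{90000}{3798601}*(-1) = -\frac{9}{16} (each basis 2-blade squares to minus the product of its generators' squares); cross terms between blades sharing an index anticommute and cancel. So B^2 = -\frac{9}{16}.
B^2 = -\frac{9}{16} — a negative square means the series sums to a rotation: l = \frac{3}{4}, alpha*l = \frac{3 \pi}{4}, so exp(alpha B) = cos(\frac{3 \pi}{4}) + (sin(\frac{3 \pi}{4})/(\frac{3}{4}))*B = - \frac{\sqrt{2}}{2} + (\frac{2 \sqrt{2}}{3})*B.
Answer: - \frac{\sqrt{2}}{2} - \frac{720 \sqrt{2}}{1949} e_{12} - \frac{1251 \sqrt{2}}{3898} e_{13} + \frac{200 \sqrt{2}}{1949} e_{14}


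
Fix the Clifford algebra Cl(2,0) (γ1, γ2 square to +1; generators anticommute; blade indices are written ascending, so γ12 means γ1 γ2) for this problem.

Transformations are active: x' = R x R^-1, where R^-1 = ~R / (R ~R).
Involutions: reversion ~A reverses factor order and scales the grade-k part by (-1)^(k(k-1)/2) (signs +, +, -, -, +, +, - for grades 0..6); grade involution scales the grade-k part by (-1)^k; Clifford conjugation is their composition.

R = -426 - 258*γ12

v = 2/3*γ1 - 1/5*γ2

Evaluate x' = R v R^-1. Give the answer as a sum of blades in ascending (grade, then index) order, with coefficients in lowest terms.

~R = -426 + 258*γ12, and R ~R = 248040, so R^-1 = ~R / (248040).
R v = -1162/5*γ1 + 1286/5*γ2
Answer: 2267/17225*γ1 - 35318/51675*γ2


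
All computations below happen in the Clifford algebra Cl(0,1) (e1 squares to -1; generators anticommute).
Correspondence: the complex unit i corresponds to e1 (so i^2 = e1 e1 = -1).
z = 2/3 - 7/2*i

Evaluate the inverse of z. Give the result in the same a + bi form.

In blades: z = 2/3 - 7/2*e1.
With qbar = 2/3 + 7/2*e1 (scalar fixed, mapped units negated), z qbar = 457/36 (the sum of squared coefficients), so z^-1 = qbar / (457/36) = 24/457 + 126/457*e1; translating back:
Answer: 24/457 + 126/457*i


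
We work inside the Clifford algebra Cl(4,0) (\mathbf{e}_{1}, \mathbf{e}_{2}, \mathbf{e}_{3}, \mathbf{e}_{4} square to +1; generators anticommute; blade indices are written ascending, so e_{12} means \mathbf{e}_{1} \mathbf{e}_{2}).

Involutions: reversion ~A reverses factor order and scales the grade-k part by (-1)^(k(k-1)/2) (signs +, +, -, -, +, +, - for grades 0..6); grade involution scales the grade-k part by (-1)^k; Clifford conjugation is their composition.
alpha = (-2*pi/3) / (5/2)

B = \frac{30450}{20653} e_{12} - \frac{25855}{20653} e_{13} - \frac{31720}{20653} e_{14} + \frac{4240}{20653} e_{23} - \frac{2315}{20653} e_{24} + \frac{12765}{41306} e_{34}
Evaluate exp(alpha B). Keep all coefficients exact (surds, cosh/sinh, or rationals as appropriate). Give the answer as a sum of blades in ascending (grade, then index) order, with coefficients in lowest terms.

B^2 term by term: the squares give (\frac{30450}{20653})^2*(e_{12})^2 + (-\frac{25855}{20653})^2*(e_{13})^2 + (-\frac{31720}{20653})^2*(e_{14})^2 + (\frac{4240}{20653})^2*(e_{23})^2 + (-\frac{2315}{20653})^2*(e_{24})^2 + (\frac{12765}{41306})^2*(e_{34})^2 = \frac{927202500}{426546409}*(-1) + \frac{668481025}{426546409}*(-1) + \frac{1006158400}{426546409}*(-1) + \frac{17977600}{426546409}*(-1) + \frac{5359225}{426546409}*(-1) + \frac{162945225}{1706185636}*(-1) = -\frac{25}{4} (each basis 2-blade squares to minus the product of its generators' squares); cross terms between blades sharing an index anticommute and cancel; the commuting (index-disjoint) pairs give grade-4 terms 2*c*c'*(blade product), which cancel blade by blade — e_{1234}: \frac{388694250}{426546409} - \frac{119708650}{426546409} - \frac{268985600}{426546409} = 0 — confirming B is simple. So B^2 = -\frac{25}{4}.
B^2 = -\frac{25}{4} — B^2 < 0, so the exponential closes trigonometrically: l = \frac{5}{2}, alpha*l = - \frac{2 \pi}{3}, so exp(alpha B) = cos(- \frac{2 \pi}{3}) + (sin(- \frac{2 \pi}{3})/(\frac{5}{2}))*B = - \frac{1}{2} + (- \frac{\sqrt{3}}{5})*B.
Answer: - \frac{1}{2} - \frac{6090 \sqrt{3}}{20653} e_{12} + \frac{5171 \sqrt{3}}{20653} e_{13} + \frac{6344 \sqrt{3}}{20653} e_{14} - \frac{848 \sqrt{3}}{20653} e_{23} + \frac{463 \sqrt{3}}{20653} e_{24} - \frac{2553 \sqrt{3}}{41306} e_{34}


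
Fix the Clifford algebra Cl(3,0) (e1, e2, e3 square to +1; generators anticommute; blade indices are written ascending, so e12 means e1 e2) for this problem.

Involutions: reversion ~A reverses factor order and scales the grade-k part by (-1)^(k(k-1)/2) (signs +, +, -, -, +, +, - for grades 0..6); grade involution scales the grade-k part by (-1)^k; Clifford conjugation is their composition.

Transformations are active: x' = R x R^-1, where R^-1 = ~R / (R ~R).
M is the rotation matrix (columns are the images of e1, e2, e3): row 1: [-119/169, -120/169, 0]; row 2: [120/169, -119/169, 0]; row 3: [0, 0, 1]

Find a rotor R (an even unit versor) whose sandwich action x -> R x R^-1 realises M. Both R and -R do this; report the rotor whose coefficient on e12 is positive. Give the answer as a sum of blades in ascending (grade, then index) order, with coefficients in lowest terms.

Method: write R = a + b12*e12 + b13*e13 + b23*e23 with a^2 + b12^2 + b13^2 + b23^2 = 1 (so R^-1 = ~R). Expanding the columns R e_j ~R gives tr M = 4a^2 - 1 and, from the antisymmetric part, M21 - M12 = -4a*b12, M13 - M31 = 4a*b13, M32 - M23 = -4a*b23.
Here tr M = -69/169, so a^2 = (1 + tr M)/4 = 25/169 and a = ±5/13. Taking a = 5/13: M21 - M12 = 240/169, M13 - M31 = 0, M32 - M23 = 0, giving b12 = -12/13, b13 = 0, b23 = 0, i.e. R = 5/13 - 12/13*e12.
Its e12 coefficient is negative, so report the other preimage -R.
Answer: -5/13 + 12/13*e12. Uniqueness: Spin(3) -> SO(3) maps R and -R to the same rotation of trace -69/169; fixing the sign of the e12 coefficient removes the ambiguity.


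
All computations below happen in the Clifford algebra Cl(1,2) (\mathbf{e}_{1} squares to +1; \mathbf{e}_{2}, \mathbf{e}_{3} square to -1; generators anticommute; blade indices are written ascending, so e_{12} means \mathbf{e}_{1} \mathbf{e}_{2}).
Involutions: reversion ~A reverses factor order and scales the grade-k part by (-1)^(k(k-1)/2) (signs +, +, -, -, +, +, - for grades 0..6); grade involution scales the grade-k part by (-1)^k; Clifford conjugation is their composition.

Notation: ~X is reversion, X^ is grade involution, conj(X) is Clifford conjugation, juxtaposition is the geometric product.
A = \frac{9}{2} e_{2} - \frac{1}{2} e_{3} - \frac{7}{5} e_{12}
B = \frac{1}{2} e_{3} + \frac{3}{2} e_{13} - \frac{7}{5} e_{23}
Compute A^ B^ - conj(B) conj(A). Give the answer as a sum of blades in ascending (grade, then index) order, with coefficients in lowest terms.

first term: \frac{1}{4} + \frac{3}{4} e_{1} - \frac{7}{10} e_{2} - \frac{63}{10} e_{3} - \frac{49}{25} e_{13} + \frac{87}{20} e_{23} + \frac{149}{20} e_{123}
second term: \frac{1}{4} + \frac{3}{4} e_{1} - \frac{7}{10} e_{2} - \frac{63}{10} e_{3} + \frac{49}{25} e_{13} - \frac{87}{20} e_{23} - \frac{149}{20} e_{123}
Answer: -\frac{98}{25} e_{13} + \frac{87}{10} e_{23} + \frac{149}{10} e_{123}


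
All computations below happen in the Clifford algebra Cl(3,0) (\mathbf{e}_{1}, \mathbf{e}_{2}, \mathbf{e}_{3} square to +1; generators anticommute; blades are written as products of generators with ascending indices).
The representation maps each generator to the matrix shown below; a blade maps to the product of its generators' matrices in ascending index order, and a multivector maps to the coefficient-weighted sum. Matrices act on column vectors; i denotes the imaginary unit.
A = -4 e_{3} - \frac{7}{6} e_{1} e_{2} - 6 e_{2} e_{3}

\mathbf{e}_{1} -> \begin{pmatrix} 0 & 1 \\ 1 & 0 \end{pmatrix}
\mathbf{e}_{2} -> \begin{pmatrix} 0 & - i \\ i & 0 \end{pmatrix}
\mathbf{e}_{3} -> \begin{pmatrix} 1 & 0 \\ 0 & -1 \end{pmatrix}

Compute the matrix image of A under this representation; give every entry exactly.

Bivector images (products of the table entries): rho(e_{1} e_{2}) = rho(\mathbf{e}_{1})rho(\mathbf{e}_{2}) = \begin{pmatrix} i & 0 \\ 0 & - i \end{pmatrix}; rho(e_{2} e_{3}) = rho(\mathbf{e}_{2})rho(\mathbf{e}_{3}) = \begin{pmatrix} 0 & i \\ i & 0 \end{pmatrix}.
M = (-4)*rho(e_{3}) + (-\frac{7}{6})*rho(e_{1} e_{2}) + (-6)*rho(e_{2} e_{3}), summed entrywise:
Answer: \begin{pmatrix} -4 - \frac{7 i}{6} & - 6 i \\ - 6 i & 4 + \frac{7 i}{6} \end{pmatrix}


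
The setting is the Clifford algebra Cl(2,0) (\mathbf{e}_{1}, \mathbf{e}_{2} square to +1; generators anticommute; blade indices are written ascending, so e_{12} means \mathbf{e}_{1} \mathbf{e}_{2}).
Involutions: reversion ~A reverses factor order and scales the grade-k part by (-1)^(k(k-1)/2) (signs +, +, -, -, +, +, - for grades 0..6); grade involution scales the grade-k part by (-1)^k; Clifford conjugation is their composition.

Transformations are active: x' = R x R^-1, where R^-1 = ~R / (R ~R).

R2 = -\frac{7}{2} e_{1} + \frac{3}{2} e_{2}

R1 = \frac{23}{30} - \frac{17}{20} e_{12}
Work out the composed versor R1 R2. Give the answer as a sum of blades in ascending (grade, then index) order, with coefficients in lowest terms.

Distribute over the terms of R1 (each basis-blade product reordered to ascending indices, repeated generators contracted through their squares):
(\frac{23}{30}) R2 = -\frac{161}{60} e_{1} + \frac{23}{20} e_{2}
(-\frac{17}{20} e_{12}) R2 = -\frac{51}{40} e_{1} - \frac{119}{40} e_{2}
Summing the partial products and collecting blades:
Answer: -\frac{95}{24} e_{1} - \frac{73}{40} e_{2}


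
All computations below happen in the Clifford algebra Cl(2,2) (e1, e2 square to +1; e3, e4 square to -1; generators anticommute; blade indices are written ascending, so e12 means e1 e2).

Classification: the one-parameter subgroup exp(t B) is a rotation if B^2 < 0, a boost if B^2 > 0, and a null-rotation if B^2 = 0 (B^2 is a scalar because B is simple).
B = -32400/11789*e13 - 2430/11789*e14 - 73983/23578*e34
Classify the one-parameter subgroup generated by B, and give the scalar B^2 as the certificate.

B^2 term by term: the squares give (-32400/11789)^2*(e13)^2 + (-2430/11789)^2*(e14)^2 + (-73983/23578)^2*(e34)^2 = 1049760000/138980521*(+1) + 5904900/138980521*(+1) + 5473484289/555922084*(-1) = -9/4 (each basis 2-blade squares to minus the product of its generators' squares); cross terms between blades sharing an index anticommute and cancel. So B^2 = -9/4.
Answer: rotation, certificate B^2 = -9/4. Because -9/4 is invariant under every versor sandwich, the classification follows from its sign alone.


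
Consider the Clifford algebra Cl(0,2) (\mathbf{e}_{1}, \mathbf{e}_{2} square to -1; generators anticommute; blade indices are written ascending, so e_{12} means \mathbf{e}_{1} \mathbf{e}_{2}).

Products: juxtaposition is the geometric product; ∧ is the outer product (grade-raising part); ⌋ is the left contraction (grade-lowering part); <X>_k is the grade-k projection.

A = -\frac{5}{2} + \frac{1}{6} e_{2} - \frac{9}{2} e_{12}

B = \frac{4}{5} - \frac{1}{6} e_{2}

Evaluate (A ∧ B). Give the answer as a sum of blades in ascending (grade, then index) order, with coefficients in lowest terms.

step 1: -2 + \frac{11}{20} e_{2} - \frac{18}{5} e_{12}
Answer: -2 + \frac{11}{20} e_{2} - \frac{18}{5} e_{12}


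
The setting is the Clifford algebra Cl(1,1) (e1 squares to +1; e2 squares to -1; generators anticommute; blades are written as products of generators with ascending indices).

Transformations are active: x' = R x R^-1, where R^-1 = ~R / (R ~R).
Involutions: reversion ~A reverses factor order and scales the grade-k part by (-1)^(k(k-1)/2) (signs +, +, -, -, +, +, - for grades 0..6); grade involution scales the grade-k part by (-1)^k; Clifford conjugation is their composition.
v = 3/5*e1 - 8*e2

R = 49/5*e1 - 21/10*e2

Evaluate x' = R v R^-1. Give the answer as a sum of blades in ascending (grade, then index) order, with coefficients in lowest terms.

~R = 49/5*e1 - 21/10*e2, and R ~R = 9163/100, so R^-1 = ~R / (9163/100).
R v = -273/25 - 3857/50*e1 e2
Answer: -549/187*e1 + 7948/935*e2


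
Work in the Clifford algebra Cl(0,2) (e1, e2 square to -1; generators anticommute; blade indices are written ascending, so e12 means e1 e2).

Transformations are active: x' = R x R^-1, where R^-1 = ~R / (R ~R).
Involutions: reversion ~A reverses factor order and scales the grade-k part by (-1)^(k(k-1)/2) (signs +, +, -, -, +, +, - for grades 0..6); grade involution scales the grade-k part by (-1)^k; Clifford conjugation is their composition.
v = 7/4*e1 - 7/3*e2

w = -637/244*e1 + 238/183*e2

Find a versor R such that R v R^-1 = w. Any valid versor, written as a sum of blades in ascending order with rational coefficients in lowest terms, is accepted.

Take R = v + w = -105/122*e1 - 63/61*e2. Because q(v) = q(w) = -1225/144, conjugation by R sends v exactly to w.
Answer: -105/122*e1 - 63/61*e2


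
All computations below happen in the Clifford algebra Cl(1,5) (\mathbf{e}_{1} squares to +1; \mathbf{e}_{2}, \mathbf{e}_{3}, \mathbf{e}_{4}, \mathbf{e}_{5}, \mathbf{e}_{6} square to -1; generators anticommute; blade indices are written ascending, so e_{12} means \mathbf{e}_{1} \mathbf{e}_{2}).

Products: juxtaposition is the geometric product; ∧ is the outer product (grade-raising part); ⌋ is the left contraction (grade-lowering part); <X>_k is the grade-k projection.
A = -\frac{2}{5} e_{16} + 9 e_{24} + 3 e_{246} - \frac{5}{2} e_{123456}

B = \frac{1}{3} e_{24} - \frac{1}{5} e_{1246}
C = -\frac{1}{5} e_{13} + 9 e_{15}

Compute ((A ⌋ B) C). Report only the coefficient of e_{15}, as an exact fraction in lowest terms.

step 1: -3 + \frac{3}{5} e_{1} + \frac{9}{5} e_{16} + \frac{2}{25} e_{24}
step 2: -\frac{3}{25} e_{3} + \frac{27}{5} e_{5} + \frac{3}{5} e_{13} - 27 e_{15} - \frac{9}{25} e_{36} + \frac{81}{5} e_{56} + \frac{2}{125} e_{1234} + \frac{18}{25} e_{1245}
Answer: -27


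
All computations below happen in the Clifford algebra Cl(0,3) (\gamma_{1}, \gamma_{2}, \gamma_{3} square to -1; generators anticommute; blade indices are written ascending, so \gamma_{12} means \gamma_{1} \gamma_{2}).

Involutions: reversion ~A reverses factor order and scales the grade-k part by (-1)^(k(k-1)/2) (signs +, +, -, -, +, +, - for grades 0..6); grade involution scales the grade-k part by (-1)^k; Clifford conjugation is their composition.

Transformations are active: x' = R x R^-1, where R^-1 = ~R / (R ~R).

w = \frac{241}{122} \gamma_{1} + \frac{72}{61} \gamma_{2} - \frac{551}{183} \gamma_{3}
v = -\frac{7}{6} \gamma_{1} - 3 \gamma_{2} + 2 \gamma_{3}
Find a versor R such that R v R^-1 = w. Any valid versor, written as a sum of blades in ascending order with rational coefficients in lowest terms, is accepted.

Here q(v) = q(w) = -\frac{517}{36}; the classical choice R = v + w = \frac{148}{183} \gamma_{1} - \frac{111}{61} \gamma_{2} - \frac{185}{183} \gamma_{3} then realises v -> w under the sandwich.
Answer: \frac{148}{183} \gamma_{1} - \frac{111}{61} \gamma_{2} - \frac{185}{183} \gamma_{3}


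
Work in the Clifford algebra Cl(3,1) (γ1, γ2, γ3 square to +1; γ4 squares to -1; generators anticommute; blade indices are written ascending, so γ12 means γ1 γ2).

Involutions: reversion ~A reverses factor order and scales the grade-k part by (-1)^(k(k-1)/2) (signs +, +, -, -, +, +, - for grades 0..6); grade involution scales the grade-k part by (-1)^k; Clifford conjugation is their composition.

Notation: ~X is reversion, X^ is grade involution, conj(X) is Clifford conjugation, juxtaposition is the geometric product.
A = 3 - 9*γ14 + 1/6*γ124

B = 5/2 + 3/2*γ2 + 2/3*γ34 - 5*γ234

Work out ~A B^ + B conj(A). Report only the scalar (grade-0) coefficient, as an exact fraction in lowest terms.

first term: 15/2 - 9/2*γ2 + 41/6*γ13 + 89/4*γ14 + 2*γ34 - 406/9*γ123 + 157/12*γ124 + 15*γ234
second term: 15/2 + 9/2*γ2 - 41/6*γ13 + 89/4*γ14 + 2*γ34 - 406/9*γ123 - 157/12*γ124 - 15*γ234
Answer: 15


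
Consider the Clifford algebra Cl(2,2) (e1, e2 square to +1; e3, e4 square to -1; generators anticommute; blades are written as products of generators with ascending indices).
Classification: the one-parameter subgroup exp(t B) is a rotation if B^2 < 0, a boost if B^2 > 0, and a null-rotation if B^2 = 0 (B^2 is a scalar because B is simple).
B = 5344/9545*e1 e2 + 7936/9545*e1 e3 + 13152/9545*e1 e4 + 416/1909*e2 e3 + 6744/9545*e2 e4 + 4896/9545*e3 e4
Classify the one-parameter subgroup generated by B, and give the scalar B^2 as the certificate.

B^2 term by term: the squares give (5344/9545)^2*(e1 e2)^2 + (7936/9545)^2*(e1 e3)^2 + (13152/9545)^2*(e1 e4)^2 + (416/1909)^2*(e2 e3)^2 + (6744/9545)^2*(e2 e4)^2 + (4896/9545)^2*(e3 e4)^2 = 28558336/91107025*(-1) + 62980096/91107025*(+1) + 172975104/91107025*(+1) + 173056/3644281*(+1) + 45481536/91107025*(+1) + 23970816/91107025*(-1) = 64/25 (each basis 2-blade squares to minus the product of its generators' squares); cross terms between blades sharing an index anticommute and cancel; the commuting (index-disjoint) pairs give grade-4 terms 2*c*c'*(blade product), which cancel blade by blade — e1 e2 e3 e4: 52328448/91107025 - 107040768/91107025 + 10942464/18221405 = 0 — confirming B is simple. So B^2 = 64/25.
Answer: boost, certificate B^2 = 64/25. One invariant decides it: the square 64/25 survives every conjugation, and its sign is exactly the classification.


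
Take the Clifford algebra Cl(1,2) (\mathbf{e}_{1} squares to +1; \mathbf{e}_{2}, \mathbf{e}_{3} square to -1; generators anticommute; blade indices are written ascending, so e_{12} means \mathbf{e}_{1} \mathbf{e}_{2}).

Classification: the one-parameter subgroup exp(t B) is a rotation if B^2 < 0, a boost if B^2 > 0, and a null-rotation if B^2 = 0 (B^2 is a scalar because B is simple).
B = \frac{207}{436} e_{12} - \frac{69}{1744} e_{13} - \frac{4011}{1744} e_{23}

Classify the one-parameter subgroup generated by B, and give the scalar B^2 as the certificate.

B^2 term by term: the squares give (\frac{207}{436})^2*(e_{12})^2 + (-\frac{69}{1744})^2*(e_{13})^2 + (-\frac{4011}{1744})^2*(e_{23})^2 = \frac{42849}{190096}*(+1) + \frac{4761}{3041536}*(+1) + \frac{16088121}{3041536}*(-1) = -\frac{81}{16} (each basis 2-blade squares to minus the product of its generators' squares); cross terms between blades sharing an index anticommute and cancel. So B^2 = -\frac{81}{16}.
Answer: rotation, certificate B^2 = -\frac{81}{16}. Key observation: B^2 = -\frac{81}{16} is a conjugation invariant, so its sign decides the class regardless of the surface form of B.


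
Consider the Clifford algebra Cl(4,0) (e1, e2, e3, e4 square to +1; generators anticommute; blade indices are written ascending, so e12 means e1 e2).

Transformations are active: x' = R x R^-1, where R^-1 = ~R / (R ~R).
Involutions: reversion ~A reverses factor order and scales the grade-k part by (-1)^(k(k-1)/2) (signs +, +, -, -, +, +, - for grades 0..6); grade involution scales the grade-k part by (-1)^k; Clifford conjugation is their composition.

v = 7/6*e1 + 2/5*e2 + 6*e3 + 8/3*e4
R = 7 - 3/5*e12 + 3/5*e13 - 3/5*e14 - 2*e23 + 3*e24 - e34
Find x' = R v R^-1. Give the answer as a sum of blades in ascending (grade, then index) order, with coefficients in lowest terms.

~R = 7 + 3/5*e12 - 3/5*e13 + 3/5*e14 + 2*e23 - 3*e24 + e34, and R ~R = 1602/25, so R^-1 = ~R / (1602/25).
R v = 1489/150*e1 - 1/2*e2 + 1183/30*e3 + 145/6*e4 - 463/75*e123 + 107/50*e124 + 121/30*e134 - 356/15*e234
Answer: 1171/801*e1 + 4652/12015*e2 + 60419/12015*e3 + 99247/24030*e4


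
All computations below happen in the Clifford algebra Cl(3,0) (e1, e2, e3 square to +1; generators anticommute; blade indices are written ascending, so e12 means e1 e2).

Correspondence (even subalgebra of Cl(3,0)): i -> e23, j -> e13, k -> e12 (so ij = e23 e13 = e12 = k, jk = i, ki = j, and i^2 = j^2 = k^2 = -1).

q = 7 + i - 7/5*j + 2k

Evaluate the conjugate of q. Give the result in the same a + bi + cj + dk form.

In blades: q = 7 + 2*e12 - 7/5*e13 + e23.
Quaternion conjugation is reversion on the even subalgebra: the scalar is fixed and every grade-2 blade flips sign, giving 7 - 2*e12 + 7/5*e13 - e23; translating back:
Answer: 7 - i + 7/5*j - 2k


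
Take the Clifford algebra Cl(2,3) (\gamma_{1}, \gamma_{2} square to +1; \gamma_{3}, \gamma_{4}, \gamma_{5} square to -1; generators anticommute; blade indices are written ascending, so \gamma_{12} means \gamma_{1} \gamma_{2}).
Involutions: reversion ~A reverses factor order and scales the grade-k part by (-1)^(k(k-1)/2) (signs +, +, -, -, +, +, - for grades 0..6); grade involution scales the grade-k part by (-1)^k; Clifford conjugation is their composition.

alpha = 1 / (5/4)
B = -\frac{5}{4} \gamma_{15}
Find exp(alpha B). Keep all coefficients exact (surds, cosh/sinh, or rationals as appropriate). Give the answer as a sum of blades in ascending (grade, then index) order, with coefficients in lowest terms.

B^2 = (-\frac{5}{4})^2*(\gamma_{15})^2 = \frac{25}{16}*(+1) = \frac{25}{16} (a basis 2-blade squares to minus the product of its generators' squares).
B^2 = \frac{25}{16} — B^2 > 0, so the exponential closes hyperbolically: l = \frac{5}{4}, alpha*l = 1, so exp(alpha B) = cosh(1) + (sinh(1)/(\frac{5}{4}))*B = \cosh{\left(1 \right)} + (\frac{4 \sinh{\left(1 \right)}}{5})*B.
Answer: \cosh{\left(1 \right)} - \sinh{\left(1 \right)} \gamma_{15}


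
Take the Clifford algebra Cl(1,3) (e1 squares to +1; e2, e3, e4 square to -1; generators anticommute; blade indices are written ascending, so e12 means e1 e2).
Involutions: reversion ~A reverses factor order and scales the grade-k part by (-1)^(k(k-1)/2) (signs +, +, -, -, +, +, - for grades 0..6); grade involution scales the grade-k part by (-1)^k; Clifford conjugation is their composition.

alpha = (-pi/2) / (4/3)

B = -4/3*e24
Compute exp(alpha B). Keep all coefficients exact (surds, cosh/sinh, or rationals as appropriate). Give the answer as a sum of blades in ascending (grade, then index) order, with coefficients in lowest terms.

B^2 = (-4/3)^2*(e24)^2 = 16/9*(-1) = -16/9 (a basis 2-blade squares to minus the product of its generators' squares).
B^2 = -16/9 — since the square is negative, the closed form is circular: l = 4/3, alpha*l = -pi/2, so exp(alpha B) = cos(-pi/2) + (sin(-pi/2)/(4/3))*B = 0 + (-3/4)*B.
Answer: e24


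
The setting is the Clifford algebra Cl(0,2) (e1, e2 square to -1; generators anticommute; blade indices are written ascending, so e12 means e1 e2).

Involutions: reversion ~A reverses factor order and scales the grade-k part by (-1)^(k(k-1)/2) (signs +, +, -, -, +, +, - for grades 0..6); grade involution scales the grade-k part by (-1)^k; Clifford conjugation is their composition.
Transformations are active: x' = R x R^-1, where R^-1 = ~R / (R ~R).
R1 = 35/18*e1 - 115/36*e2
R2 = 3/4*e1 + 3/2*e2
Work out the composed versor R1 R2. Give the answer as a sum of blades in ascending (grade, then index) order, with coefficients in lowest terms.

Distribute over the terms of R1 (each basis-blade product reordered to ascending indices, repeated generators contracted through their squares):
(35/18*e1) R2 = -35/24 + 35/12*e12
(-115/36*e2) R2 = 115/24 + 115/48*e12
Summing the partial products and collecting blades:
Answer: 10/3 + 85/16*e12


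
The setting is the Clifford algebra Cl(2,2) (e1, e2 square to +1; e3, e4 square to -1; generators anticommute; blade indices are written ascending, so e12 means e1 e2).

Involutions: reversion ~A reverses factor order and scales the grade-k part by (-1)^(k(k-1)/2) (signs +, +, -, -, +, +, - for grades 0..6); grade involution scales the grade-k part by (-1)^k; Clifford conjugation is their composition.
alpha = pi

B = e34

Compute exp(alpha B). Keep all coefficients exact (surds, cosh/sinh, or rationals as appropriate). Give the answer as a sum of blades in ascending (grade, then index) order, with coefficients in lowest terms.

B^2 = (1)^2*(e34)^2 = 1*(-1) = -1 (a basis 2-blade squares to minus the product of its generators' squares).
B^2 = -1 — since the square is negative, the closed form is circular: l = 1, alpha*l = pi, so exp(alpha B) = cos(pi) + (sin(pi)/1)*B = -1 + (0)*B.
Answer: -1


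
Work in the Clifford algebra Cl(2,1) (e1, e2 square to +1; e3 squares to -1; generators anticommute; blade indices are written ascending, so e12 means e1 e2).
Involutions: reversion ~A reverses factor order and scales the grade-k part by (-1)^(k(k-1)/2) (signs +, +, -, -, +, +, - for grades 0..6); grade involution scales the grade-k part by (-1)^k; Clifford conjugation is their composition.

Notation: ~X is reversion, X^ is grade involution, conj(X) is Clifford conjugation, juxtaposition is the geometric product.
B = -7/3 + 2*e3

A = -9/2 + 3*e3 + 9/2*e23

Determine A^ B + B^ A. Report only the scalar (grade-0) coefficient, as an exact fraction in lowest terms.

first term: 33/2 - 9*e2 - 2*e3 - 21/2*e23
second term: 33/2 - 9*e2 + 2*e3 - 21/2*e23
Answer: 33


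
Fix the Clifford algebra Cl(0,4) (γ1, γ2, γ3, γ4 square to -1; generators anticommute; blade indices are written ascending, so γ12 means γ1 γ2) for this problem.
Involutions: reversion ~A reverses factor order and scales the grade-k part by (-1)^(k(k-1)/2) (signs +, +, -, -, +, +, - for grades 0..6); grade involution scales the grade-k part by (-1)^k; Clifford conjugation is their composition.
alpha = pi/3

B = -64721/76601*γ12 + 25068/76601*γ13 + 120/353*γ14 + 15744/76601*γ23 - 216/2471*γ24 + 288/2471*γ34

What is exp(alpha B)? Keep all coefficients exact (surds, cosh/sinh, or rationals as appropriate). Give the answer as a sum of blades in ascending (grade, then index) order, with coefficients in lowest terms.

B^2 term by term: the squares give (-64721/76601)^2*(γ12)^2 + (25068/76601)^2*(γ13)^2 + (120/353)^2*(γ14)^2 + (15744/76601)^2*(γ23)^2 + (-216/2471)^2*(γ24)^2 + (288/2471)^2*(γ34)^2 = 4188807841/5867713201*(-1) + 628404624/5867713201*(-1) + 14400/124609*(-1) + 247873536/5867713201*(-1) + 46656/6105841*(-1) + 82944/6105841*(-1) = -1 (each basis 2-blade squares to minus the product of its generators' squares); cross terms between blades sharing an index anticommute and cancel; the commuting (index-disjoint) pairs give grade-4 terms 2*c*c'*(blade product), which cancel blade by blade — γ1234: -37279296/189281071 + 10829376/189281071 + 3778560/27040153 = 0 — confirming B is simple. So B^2 = -1.
B^2 = -1 — since the square is negative, the closed form is circular: l = 1, alpha*l = pi/3, so exp(alpha B) = cos(pi/3) + (sin(pi/3)/1)*B = 1/2 + (sqrt(3)/2)*B.
Answer: 1/2 - 64721*sqrt(3)/153202*γ12 + 12534*sqrt(3)/76601*γ13 + 60*sqrt(3)/353*γ14 + 7872*sqrt(3)/76601*γ23 - 108*sqrt(3)/2471*γ24 + 144*sqrt(3)/2471*γ34


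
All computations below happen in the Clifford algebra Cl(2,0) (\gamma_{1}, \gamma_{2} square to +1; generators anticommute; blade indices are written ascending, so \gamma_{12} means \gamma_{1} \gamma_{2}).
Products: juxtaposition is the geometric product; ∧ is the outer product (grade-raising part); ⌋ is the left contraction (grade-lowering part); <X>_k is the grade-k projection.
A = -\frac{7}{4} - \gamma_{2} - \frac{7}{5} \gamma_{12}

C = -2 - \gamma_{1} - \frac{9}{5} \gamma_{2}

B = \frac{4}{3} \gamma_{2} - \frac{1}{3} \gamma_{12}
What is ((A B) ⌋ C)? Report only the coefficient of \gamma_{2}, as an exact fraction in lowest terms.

step 1: -\frac{9}{5} - \frac{11}{5} \gamma_{1} - \frac{7}{3} \gamma_{2} + \frac{7}{12} \gamma_{12}
step 2: 10 + \frac{9}{5} \gamma_{1} + \frac{81}{25} \gamma_{2}
Answer: \frac{81}{25}


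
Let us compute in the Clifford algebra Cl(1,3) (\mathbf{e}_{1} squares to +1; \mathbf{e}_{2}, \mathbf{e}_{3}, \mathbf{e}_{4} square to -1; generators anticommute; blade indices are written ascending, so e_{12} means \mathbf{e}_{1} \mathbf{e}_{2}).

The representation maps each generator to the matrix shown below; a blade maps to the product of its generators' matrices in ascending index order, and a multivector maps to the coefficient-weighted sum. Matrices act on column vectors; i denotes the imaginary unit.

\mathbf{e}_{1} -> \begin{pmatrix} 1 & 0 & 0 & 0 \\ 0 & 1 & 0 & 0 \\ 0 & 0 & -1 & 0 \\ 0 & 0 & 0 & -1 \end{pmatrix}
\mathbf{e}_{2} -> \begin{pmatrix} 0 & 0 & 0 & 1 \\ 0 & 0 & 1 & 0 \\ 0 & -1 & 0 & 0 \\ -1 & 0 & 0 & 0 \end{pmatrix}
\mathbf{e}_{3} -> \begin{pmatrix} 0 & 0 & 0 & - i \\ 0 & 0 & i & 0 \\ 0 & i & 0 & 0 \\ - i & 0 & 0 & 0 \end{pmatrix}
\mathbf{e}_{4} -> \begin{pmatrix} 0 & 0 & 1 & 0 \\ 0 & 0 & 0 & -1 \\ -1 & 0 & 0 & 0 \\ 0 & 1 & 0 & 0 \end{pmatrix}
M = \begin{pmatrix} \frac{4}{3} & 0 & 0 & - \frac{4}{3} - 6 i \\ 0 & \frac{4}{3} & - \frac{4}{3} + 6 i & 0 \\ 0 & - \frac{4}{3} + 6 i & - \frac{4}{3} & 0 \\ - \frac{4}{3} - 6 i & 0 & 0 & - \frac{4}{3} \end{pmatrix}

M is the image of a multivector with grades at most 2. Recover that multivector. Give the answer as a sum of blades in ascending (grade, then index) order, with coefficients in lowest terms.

Method: the blade images are trace-orthogonal — tr(rho(e_A) rho(e_B)^-1) = 4 if A = B and 0 otherwise — and rho(e_A)^-1 = (e_A)^2 * rho(e_A) with (e_A)^2 = +1 or -1, so the coefficient of e_A in the preimage is (e_A)^2 * tr(M rho(e_A))/4.
Nonzero projections over blades of grade <= 2: e_{1}: (e_{1})^2 = +1, tr(M rho(e_{1})) = \frac{16}{3}, coefficient \frac{4}{3}; e_{3}: (e_{3})^2 = -1, tr(M rho(e_{3})) = -24, coefficient 6; e_{12}: (e_{12})^2 = +1, tr(M rho(e_{12})) = - \frac{16}{3}, coefficient -\frac{4}{3}. Every other blade of grade <= 2 projects to 0.
Answer: \frac{4}{3} e_{1} + 6 e_{3} - \frac{4}{3} e_{12}


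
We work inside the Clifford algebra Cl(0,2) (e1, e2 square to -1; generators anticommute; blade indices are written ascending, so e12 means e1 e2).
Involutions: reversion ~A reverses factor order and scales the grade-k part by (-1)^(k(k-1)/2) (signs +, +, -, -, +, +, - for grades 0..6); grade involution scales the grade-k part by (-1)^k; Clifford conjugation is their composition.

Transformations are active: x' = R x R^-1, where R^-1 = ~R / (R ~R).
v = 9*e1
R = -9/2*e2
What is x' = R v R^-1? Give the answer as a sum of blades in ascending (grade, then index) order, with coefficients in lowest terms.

~R = -9/2*e2, and R ~R = -81/4, so R^-1 = ~R / (-81/4).
R v = 81/2*e12
Answer: -9*e1


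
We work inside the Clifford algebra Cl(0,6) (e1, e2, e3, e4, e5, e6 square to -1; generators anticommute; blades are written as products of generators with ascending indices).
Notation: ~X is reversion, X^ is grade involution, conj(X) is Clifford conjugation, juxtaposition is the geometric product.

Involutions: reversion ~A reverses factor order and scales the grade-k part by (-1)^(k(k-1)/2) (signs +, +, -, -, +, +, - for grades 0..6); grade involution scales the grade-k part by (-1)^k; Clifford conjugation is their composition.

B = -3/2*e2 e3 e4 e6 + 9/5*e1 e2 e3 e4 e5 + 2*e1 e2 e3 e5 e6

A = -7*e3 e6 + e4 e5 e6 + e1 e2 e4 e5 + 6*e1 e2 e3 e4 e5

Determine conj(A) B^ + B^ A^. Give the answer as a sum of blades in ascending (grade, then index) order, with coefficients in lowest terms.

first term: -54/5 - 9/5*e3 - 21/2*e2 e4 - 12*e4 e6 - 14*e1 e2 e5 - 9*e1 e5 e6 - 3/2*e2 e3 e5 - 2*e3 e4 e6 - 2*e1 e2 e3 e4 - 9/5*e1 e2 e3 e6 + 3/2*e1 e3 e5 e6 - 63/5*e1 e2 e4 e5 e6
second term: -54/5 - 9/5*e3 + 21/2*e2 e4 + 12*e4 e6 + 14*e1 e2 e5 + 9*e1 e5 e6 + 3/2*e2 e3 e5 + 2*e3 e4 e6 - 2*e1 e2 e3 e4 - 9/5*e1 e2 e3 e6 + 3/2*e1 e3 e5 e6 - 63/5*e1 e2 e4 e5 e6
Answer: -108/5 - 18/5*e3 - 4*e1 e2 e3 e4 - 18/5*e1 e2 e3 e6 + 3*e1 e3 e5 e6 - 126/5*e1 e2 e4 e5 e6


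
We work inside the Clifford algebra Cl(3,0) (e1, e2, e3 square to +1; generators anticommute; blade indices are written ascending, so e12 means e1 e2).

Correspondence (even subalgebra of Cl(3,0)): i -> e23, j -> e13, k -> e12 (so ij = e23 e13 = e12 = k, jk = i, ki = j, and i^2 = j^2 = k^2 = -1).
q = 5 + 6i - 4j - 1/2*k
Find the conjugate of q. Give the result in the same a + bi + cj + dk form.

In blades: q = 5 - 1/2*e12 - 4*e13 + 6*e23.
Quaternion conjugation is reversion on the even subalgebra: the scalar is fixed and every grade-2 blade flips sign, giving 5 + 1/2*e12 + 4*e13 - 6*e23; translating back:
Answer: 5 - 6i + 4j + 1/2*k


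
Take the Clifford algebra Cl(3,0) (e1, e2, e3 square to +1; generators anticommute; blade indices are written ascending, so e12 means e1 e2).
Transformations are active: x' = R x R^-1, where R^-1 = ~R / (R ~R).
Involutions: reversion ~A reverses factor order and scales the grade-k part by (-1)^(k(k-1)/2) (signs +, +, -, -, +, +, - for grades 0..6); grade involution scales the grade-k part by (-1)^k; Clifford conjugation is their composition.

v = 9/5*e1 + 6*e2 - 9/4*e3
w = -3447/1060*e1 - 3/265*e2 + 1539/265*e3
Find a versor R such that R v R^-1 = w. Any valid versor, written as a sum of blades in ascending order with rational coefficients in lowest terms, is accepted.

Key observation: q(v) = q(w) = 17721/400 (sandwiches preserve the norm), so R = v + w = -1539/1060*e1 + 1587/265*e2 + 3771/1060*e3 works whenever it is invertible — the component of v along it is kept and (v - w)/2 reverses, sending v to w.
Answer: -1539/1060*e1 + 1587/265*e2 + 3771/1060*e3


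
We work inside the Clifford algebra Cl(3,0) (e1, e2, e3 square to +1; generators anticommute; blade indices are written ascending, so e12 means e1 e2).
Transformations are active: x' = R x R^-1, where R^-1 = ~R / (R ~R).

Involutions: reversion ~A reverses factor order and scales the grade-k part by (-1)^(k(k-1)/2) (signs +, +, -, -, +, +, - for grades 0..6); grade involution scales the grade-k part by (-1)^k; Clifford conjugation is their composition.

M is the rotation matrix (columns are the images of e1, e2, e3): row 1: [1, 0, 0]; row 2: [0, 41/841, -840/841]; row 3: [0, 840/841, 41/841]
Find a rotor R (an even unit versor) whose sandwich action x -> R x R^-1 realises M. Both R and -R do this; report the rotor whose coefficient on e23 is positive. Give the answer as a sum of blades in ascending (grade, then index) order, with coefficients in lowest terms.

Method: write R = a + b12*e12 + b13*e13 + b23*e23 with a^2 + b12^2 + b13^2 + b23^2 = 1 (so R^-1 = ~R). Expanding the columns R e_j ~R gives tr M = 4a^2 - 1 and, from the antisymmetric part, M21 - M12 = -4a*b12, M13 - M31 = 4a*b13, M32 - M23 = -4a*b23.
Here tr M = 923/841, so a^2 = (1 + tr M)/4 = 441/841 and a = ±21/29. Taking a = 21/29: M21 - M12 = 0, M13 - M31 = 0, M32 - M23 = 1680/841, giving b12 = 0, b13 = 0, b23 = -20/29, i.e. R = 21/29 - 20/29*e23.
Its e23 coefficient is negative, so report the other preimage -R.
Answer: -21/29 + 20/29*e23. Sheet selection: the two-to-one cover makes ±R indistinguishable at the matrix level (trace 923/841), so uniqueness comes from the required sign on e23.


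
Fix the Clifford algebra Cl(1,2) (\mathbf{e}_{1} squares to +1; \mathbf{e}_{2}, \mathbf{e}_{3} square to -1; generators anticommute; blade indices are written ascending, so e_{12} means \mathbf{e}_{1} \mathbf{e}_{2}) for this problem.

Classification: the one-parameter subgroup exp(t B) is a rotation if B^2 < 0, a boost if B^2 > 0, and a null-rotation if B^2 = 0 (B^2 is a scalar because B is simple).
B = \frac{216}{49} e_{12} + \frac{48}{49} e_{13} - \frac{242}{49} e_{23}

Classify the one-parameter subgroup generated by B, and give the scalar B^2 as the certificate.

B^2 term by term: the squares give (\frac{216}{49})^2*(e_{12})^2 + (\frac{48}{49})^2*(e_{13})^2 + (-\frac{242}{49})^2*(e_{23})^2 = \frac{46656}{2401}*(+1) + \frac{2304}{2401}*(+1) + \frac{58564}{2401}*(-1) = -4 (each basis 2-blade squares to minus the product of its generators' squares); cross terms between blades sharing an index anticommute and cancel. So B^2 = -4.
Answer: rotation, certificate B^2 = -4. The invariant at work: B^2 = -4 is unchanged by conjugation, hence its sign classifies the subgroup whatever basis B is written in.


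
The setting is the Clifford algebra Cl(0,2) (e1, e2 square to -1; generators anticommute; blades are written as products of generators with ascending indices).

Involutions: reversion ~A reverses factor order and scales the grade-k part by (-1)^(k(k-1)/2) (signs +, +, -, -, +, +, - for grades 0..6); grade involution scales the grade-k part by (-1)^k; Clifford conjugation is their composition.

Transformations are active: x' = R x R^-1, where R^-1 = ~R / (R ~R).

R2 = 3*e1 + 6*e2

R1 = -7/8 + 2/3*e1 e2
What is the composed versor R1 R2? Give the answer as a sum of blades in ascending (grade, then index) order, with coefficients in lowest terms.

Distribute over the terms of R1 (each basis-blade product reordered to ascending indices, repeated generators contracted through their squares):
(-7/8) R2 = -21/8*e1 - 21/4*e2
(2/3*e1 e2) R2 = -4*e1 + 2*e2
Summing the partial products and collecting blades:
Answer: -53/8*e1 - 13/4*e2


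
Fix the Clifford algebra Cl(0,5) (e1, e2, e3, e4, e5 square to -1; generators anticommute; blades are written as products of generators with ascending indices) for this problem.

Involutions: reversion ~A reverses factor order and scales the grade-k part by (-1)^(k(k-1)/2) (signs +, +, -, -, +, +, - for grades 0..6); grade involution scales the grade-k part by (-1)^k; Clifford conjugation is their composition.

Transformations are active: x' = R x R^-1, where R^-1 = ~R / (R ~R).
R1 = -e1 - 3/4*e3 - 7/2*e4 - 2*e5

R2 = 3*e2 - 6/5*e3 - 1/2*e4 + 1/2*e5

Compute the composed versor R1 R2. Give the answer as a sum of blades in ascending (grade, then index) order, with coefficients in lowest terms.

Distribute over the terms of R1 (each basis-blade product reordered to ascending indices, repeated generators contracted through their squares):
(-e1) R2 = -3*e1 e2 + 6/5*e1 e3 + 1/2*e1 e4 - 1/2*e1 e5
(-3/4*e3) R2 = -9/10 + 9/4*e2 e3 + 3/8*e3 e4 - 3/8*e3 e5
(-7/2*e4) R2 = -7/4 + 21/2*e2 e4 - 21/5*e3 e4 - 7/4*e4 e5
(-2*e5) R2 = 1 + 6*e2 e5 - 12/5*e3 e5 - e4 e5
Summing the partial products and collecting blades:
Answer: -33/20 - 3*e1 e2 + 6/5*e1 e3 + 1/2*e1 e4 - 1/2*e1 e5 + 9/4*e2 e3 + 21/2*e2 e4 + 6*e2 e5 - 153/40*e3 e4 - 111/40*e3 e5 - 11/4*e4 e5
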